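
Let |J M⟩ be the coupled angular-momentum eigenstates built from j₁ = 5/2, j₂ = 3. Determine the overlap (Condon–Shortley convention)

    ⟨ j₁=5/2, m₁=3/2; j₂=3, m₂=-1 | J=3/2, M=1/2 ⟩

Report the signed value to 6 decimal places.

-0.483046  (= −√(7/30))

triangle: 4!*1!*2!/8! = 48/40320
(j±m)!: 4!*1!*2!*4!*2!*1! = 2304
prefactor² = (2J+1)*Δ*N² = 384/35
  k=0: +1/(0!*4!*1!*2!*0!*0!) = 1/48
  k=1: −1/(1!*3!*0!*1!*1!*1!) = -1/6
Σ = -7/48  ⇒  CG² = 384/35*(-7/48)² = 7/30
CG = −√(7/30) = -0.483046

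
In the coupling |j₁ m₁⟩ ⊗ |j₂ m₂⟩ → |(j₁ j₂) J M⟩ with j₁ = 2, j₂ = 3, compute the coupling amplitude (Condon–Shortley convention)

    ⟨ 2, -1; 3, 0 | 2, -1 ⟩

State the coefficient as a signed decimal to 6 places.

j₁+j₂−J=3  J+j₁−j₂=1  J−j₁+j₂=3  j₁+j₂+J+1=8
(j₁±m₁, j₂±m₂, J±M) = (1,3,3,3,1,3)
P² = 81/14
sum k=2..3:
  [2] +1/4 = 1/4
  [3] −1/36 = -1/36
S = 2/9
C² = P²·S² = 2/7 ; C = +0.534522

+√(2/7) ≈ +0.534522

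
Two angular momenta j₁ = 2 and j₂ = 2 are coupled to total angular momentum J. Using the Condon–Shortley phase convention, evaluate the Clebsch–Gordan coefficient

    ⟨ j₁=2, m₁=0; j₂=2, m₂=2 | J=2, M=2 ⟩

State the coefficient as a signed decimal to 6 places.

+√(2/7) ≈ +0.534522

√[5·2!2!2!/7! · 2!2!4!0!4!0!] = √(128/7)
  +(−1)^2/∏(2,0,0,2,2,0)! = 1/8  (running 1/8)
⟨..|..⟩ = √(128/7)·(1/8) = +0.534522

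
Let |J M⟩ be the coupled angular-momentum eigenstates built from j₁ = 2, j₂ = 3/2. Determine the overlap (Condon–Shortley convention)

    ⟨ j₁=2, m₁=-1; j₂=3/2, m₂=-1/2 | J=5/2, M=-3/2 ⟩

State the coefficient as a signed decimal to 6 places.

−√(1/35) = -0.169031

triangle: 1!*3!*2!/7! = 12/5040
(j±m)!: 1!*3!*1!*2!*1!*4! = 288
prefactor² = (2J+1)*Δ*N² = 144/35
  k=0: +1/(0!*1!*3!*1!*0!*1!) = 1/6
  k=1: −1/(1!*0!*2!*0!*1!*2!) = -1/4
Σ = -1/12  ⇒  CG² = 144/35*(-1/12)² = 1/35
CG = −√(1/35) = -0.169031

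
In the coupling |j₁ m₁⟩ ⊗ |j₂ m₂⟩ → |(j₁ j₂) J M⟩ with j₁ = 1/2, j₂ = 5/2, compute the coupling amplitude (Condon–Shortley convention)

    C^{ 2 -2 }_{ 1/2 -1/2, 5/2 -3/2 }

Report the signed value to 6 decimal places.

√[5·1!0!4!/6! · 0!1!1!4!0!4!] = √(96)
  +(−1)^1/∏(1,0,0,0,0,4)! = -1/24  (running -1/24)
⟨..|..⟩ = √(96)·(-1/24) = -0.408248

-0.408248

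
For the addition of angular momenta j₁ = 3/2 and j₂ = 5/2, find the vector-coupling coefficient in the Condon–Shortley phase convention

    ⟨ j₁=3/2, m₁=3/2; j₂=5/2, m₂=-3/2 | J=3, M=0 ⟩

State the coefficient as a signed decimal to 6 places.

+0.547723  (= +√(3/10))

√[7·1!2!4!/8! · 3!0!1!4!3!3!] = √(216/5)
  +(−1)^0/∏(0,1,0,1,2,3)! = 1/12  (running 1/12)
⟨..|..⟩ = √(216/5)·(1/12) = +0.547723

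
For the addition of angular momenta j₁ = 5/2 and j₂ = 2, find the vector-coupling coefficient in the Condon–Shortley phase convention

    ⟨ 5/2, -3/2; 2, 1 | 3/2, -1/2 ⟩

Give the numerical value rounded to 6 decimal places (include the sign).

√[4·3!2!1!/7! · 1!4!3!1!1!2!] = √(96/35)
  +(−1)^2/∏(2,1,2,1,0,0)! = 1/4  (running 1/4)
  +(−1)^3/∏(3,0,1,0,1,1)! = -1/6  (running 1/12)
⟨..|..⟩ = √(96/35)·(1/12) = +0.138013

+0.138013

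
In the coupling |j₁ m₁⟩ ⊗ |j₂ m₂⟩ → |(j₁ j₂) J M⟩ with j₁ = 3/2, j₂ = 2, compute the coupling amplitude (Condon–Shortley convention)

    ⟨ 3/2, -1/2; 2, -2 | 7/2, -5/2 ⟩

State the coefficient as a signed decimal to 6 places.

j₁+j₂−J=0  J+j₁−j₂=3  J−j₁+j₂=4  j₁+j₂+J+1=8
(j₁±m₁, j₂±m₂, J±M) = (1,2,0,4,1,6)
P² = 6912/7
sum k=0..0:
  [0] +1/48 = 1/48
S = 1/48
C² = P²·S² = 3/7 ; C = +0.654654

+√(3/7) = +0.654654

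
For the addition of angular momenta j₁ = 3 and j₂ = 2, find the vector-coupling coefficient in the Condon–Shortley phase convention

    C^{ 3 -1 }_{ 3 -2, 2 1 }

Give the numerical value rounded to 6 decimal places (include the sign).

+0.500000

√[7·2!4!2!/9! · 1!5!3!1!2!4!] = √(64)
  +(−1)^1/∏(1,1,4,2,0,0)! = -1/48  (running -1/48)
  +(−1)^2/∏(2,0,3,1,1,1)! = 1/12  (running 1/16)
⟨..|..⟩ = √(64)·(1/16) = +0.500000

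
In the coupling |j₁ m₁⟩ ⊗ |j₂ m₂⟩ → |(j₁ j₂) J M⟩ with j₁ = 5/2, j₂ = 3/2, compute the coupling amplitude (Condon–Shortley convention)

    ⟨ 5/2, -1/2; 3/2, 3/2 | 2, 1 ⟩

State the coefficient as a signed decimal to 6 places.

+√(9/28) ≈ +0.566947

√[5·2!3!1!/7! · 2!3!3!0!3!1!] = √(36/7)
  +(−1)^2/∏(2,0,1,1,2,0)! = 1/4  (running 1/4)
⟨..|..⟩ = √(36/7)·(1/4) = +0.566947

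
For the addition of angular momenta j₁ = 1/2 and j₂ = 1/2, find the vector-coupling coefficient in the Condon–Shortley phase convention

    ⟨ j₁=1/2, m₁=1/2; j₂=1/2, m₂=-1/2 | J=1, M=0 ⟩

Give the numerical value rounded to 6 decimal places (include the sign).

√[3·0!1!1!/3! · 1!0!0!1!1!1!] = √(1/2)
  +(−1)^0/∏(0,0,0,0,1,1)! = 1  (running 1)
⟨..|..⟩ = √(1/2)·(1) = +0.707107

+√(1/2) ≈ +0.707107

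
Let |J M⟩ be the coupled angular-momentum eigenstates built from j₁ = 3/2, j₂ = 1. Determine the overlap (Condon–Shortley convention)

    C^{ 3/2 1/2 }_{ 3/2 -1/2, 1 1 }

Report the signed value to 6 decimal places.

−√(8/15) ≈ -0.730297

j₁+j₂−J=1  J+j₁−j₂=2  J−j₁+j₂=1  j₁+j₂+J+1=5
(j₁±m₁, j₂±m₂, J±M) = (1,2,2,0,2,1)
P² = 8/15
sum k=1..1:
  [1] −1/1 = -1
S = -1
C² = P²·S² = 8/15 ; C = -0.730297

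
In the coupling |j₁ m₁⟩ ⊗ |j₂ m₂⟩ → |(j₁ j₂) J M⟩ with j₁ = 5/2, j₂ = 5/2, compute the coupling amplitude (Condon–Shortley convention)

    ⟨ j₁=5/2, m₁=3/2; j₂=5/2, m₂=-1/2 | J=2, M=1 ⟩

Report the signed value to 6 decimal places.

√[5·3!2!2!/8! · 4!1!2!3!3!1!] = √(36/7)
  +(−1)^0/∏(0,3,1,2,1,0)! = 1/12  (running 1/12)
  +(−1)^1/∏(1,2,0,1,2,1)! = -1/4  (running -1/6)
⟨..|..⟩ = √(36/7)·(-1/6) = -0.377964

−√(1/7) ≈ -0.377964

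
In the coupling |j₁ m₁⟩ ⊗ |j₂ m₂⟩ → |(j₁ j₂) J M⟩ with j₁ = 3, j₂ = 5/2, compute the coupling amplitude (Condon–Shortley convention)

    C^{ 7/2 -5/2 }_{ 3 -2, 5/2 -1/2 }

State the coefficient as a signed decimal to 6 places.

-0.178174  (= −√(2/63))

j₁+j₂−J=2  J+j₁−j₂=4  J−j₁+j₂=3  j₁+j₂+J+1=10
(j₁±m₁, j₂±m₂, J±M) = (1,5,2,3,1,6)
P² = 4608/7
sum k=1..2:
  [1] −1/48 = -1/48
  [2] +1/72 = 1/72
S = -1/144
C² = P²·S² = 2/63 ; C = -0.178174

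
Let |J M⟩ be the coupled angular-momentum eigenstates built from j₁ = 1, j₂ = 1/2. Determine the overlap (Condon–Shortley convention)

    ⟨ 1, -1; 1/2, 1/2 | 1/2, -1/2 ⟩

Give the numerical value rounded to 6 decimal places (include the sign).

−√(2/3) ≈ -0.816497

triangle: 1!×1!×0!/3! = 1/6
(j±m)!: 0!×2!×1!×0!×0!×1! = 2
prefactor² = (2J+1)×Δ×N² = 2/3
  k=1: −1/(1!×0!×1!×0!×0!×0!) = -1
Σ = -1  ⇒  CG² = 2/3×(-1)² = 2/3
CG = −√(2/3) = -0.816497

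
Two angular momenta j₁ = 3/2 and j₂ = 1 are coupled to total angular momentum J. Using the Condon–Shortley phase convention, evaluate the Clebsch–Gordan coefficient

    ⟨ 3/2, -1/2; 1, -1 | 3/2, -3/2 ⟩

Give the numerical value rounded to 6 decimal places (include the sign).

triangle: 1!*2!*1!/5! = 2/120
(j±m)!: 1!*2!*0!*2!*0!*3! = 24
prefactor² = (2J+1)*Δ*N² = 8/5
  k=0: +1/(0!*1!*2!*0!*0!*1!) = 1/2
Σ = 1/2  ⇒  CG² = 8/5*1/2² = 2/5
CG = +√(2/5) = +0.632456

+0.632456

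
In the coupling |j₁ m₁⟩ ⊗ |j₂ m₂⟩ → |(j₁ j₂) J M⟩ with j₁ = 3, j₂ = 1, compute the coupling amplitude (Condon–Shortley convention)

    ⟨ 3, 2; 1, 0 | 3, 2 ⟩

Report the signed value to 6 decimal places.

j₁+j₂−J=1  J+j₁−j₂=5  J−j₁+j₂=1  j₁+j₂+J+1=8
(j₁±m₁, j₂±m₂, J±M) = (5,1,1,1,5,1)
P² = 300
sum k=0..1:
  [0] +1/24 = 1/24
  [1] −1/120 = -1/120
S = 1/30
C² = P²·S² = 1/3 ; C = +0.577350

+0.577350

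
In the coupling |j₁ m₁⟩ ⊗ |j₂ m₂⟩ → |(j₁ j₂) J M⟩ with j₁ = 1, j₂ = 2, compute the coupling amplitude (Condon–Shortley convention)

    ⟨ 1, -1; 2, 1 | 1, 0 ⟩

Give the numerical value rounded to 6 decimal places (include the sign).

+0.547723  (= +√(3/10))

j₁+j₂−J=2  J+j₁−j₂=0  J−j₁+j₂=2  j₁+j₂+J+1=5
(j₁±m₁, j₂±m₂, J±M) = (0,2,3,1,1,1)
P² = 6/5
sum k=2..2:
  [2] +1/2 = 1/2
S = 1/2
C² = P²·S² = 3/10 ; C = +0.547723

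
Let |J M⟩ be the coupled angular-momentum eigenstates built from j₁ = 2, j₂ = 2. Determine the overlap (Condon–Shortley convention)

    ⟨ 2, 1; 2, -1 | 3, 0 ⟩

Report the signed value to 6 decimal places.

√[7·1!3!3!/8! · 3!1!1!3!3!3!] = √(81/10)
  +(−1)^0/∏(0,1,1,1,2,2)! = 1/4  (running 1/4)
  +(−1)^1/∏(1,0,0,0,3,3)! = -1/36  (running 2/9)
⟨..|..⟩ = √(81/10)·(2/9) = +0.632456

+√(2/5) ≈ +0.632456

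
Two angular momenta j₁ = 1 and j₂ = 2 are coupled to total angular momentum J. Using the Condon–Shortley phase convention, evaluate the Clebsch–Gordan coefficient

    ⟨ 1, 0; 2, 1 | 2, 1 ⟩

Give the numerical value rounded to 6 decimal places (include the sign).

−√(1/6) ≈ -0.408248

√[5·1!1!3!/6! · 1!1!3!1!3!1!] = √(3/2)
  +(−1)^0/∏(0,1,1,3,0,0)! = 1/6  (running 1/6)
  +(−1)^1/∏(1,0,0,2,1,1)! = -1/2  (running -1/3)
⟨..|..⟩ = √(3/2)·(-1/3) = -0.408248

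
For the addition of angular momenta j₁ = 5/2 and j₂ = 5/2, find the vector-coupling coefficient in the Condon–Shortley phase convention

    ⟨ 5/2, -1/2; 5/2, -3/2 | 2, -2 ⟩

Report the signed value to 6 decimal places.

-0.566947

triangle: 3!×2!×2!/8! = 24/40320
(j±m)!: 2!×3!×1!×4!×0!×4! = 6912
prefactor² = (2J+1)×Δ×N² = 144/7
  k=1: −1/(1!×2!×2!×0!×0!×2!) = -1/8
Σ = -1/8  ⇒  CG² = 144/7×(-1/8)² = 9/28
CG = −√(9/28) = -0.566947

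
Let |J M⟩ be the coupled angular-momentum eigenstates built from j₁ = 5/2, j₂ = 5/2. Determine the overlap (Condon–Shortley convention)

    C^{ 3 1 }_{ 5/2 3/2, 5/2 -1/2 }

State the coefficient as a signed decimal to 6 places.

+√(1/30) = +0.182574

√[7·2!3!3!/9! · 4!1!2!3!4!2!] = √(96/5)
  +(−1)^0/∏(0,2,1,2,2,1)! = 1/8  (running 1/8)
  +(−1)^1/∏(1,1,0,1,3,2)! = -1/12  (running 1/24)
⟨..|..⟩ = √(96/5)·(1/24) = +0.182574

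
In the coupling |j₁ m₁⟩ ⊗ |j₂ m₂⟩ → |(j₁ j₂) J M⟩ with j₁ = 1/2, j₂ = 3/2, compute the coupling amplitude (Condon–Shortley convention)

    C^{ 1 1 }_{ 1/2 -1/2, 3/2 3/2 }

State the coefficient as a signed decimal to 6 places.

√[3·1!0!2!/4! · 0!1!3!0!2!0!] = √(3)
  +(−1)^1/∏(1,0,0,2,0,0)! = -1/2  (running -1/2)
⟨..|..⟩ = √(3)·(-1/2) = -0.866025

-0.866025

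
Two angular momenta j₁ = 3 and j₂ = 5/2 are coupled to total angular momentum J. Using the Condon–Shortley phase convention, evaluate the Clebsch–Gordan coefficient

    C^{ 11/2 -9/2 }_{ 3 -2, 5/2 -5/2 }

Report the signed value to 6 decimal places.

+0.738549  (= +√(6/11))

triangle: 0!*6!*5!/12! = 86400/479001600
(j±m)!: 1!*5!*0!*5!*1!*10! = 52254720000
prefactor² = (2J+1)*Δ*N² = 1244160000/11
  k=0: +1/(0!*0!*5!*0!*1!*5!) = 1/14400
Σ = 1/14400  ⇒  CG² = 1244160000/11*1/14400² = 6/11
CG = +√(6/11) = +0.738549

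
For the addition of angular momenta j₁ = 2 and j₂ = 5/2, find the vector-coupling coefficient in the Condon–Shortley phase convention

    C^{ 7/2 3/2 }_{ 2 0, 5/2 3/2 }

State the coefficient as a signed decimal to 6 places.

triangle: 1!*3!*4!/9! = 144/362880
(j±m)!: 2!*2!*4!*1!*5!*2! = 23040
prefactor² = (2J+1)*Δ*N² = 512/7
  k=0: +1/(0!*1!*2!*4!*1!*0!) = 1/48
  k=1: −1/(1!*0!*1!*3!*2!*1!) = -1/12
Σ = -1/16  ⇒  CG² = 512/7*(-1/16)² = 2/7
CG = −√(2/7) = -0.534522

−√(2/7) = -0.534522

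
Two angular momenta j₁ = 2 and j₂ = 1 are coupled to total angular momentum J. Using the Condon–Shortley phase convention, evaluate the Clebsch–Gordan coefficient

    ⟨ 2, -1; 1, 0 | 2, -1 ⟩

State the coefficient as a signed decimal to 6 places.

triangle: 1!×3!×1!/6! = 6/720
(j±m)!: 1!×3!×1!×1!×1!×3! = 36
prefactor² = (2J+1)×Δ×N² = 3/2
  k=0: +1/(0!×1!×3!×1!×0!×0!) = 1/6
  k=1: −1/(1!×0!×2!×0!×1!×1!) = -1/2
Σ = -1/3  ⇒  CG² = 3/2×(-1/3)² = 1/6
CG = −√(1/6) = -0.408248

-0.408248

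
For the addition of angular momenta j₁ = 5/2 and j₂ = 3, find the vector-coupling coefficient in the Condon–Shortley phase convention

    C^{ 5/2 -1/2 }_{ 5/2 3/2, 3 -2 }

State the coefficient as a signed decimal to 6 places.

√[6·3!2!3!/9! · 4!1!1!5!2!3!] = √(288/7)
  +(−1)^0/∏(0,3,1,1,1,2)! = 1/12  (running 1/12)
  +(−1)^1/∏(1,2,0,0,2,3)! = -1/24  (running 1/24)
⟨..|..⟩ = √(288/7)·(1/24) = +0.267261

+√(1/14) = +0.267261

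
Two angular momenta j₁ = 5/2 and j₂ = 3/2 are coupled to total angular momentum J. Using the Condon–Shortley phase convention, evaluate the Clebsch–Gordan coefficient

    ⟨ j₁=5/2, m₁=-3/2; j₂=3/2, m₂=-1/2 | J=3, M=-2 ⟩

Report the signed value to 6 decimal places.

-0.288675  (= −√(1/12))

√[7·1!4!2!/8! · 1!4!1!2!1!5!] = √(48)
  +(−1)^0/∏(0,1,4,1,0,1)! = 1/24  (running 1/24)
  +(−1)^1/∏(1,0,3,0,1,2)! = -1/12  (running -1/24)
⟨..|..⟩ = √(48)·(-1/24) = -0.288675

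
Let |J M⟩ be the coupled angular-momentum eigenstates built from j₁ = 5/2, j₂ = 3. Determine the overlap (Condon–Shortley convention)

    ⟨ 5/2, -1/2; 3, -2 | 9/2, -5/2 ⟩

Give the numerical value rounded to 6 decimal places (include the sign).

+√(49/198) = +0.497468

triangle: 1!×4!×5!/11! = 2880/39916800
(j±m)!: 2!×3!×1!×5!×2!×7! = 14515200
prefactor² = (2J+1)×Δ×N² = 115200/11
  k=0: +1/(0!×1!×3!×1!×1!×4!) = 1/144
  k=1: −1/(1!×0!×2!×0!×2!×5!) = -1/480
Σ = 7/1440  ⇒  CG² = 115200/11×7/1440² = 49/198
CG = +√(49/198) = +0.497468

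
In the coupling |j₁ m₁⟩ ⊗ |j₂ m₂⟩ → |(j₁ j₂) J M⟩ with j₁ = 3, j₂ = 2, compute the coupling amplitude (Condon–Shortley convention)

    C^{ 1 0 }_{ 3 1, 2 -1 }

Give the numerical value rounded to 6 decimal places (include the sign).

triangle: 4!×2!×0!/7! = 48/5040
(j±m)!: 4!×2!×1!×3!×1!×1! = 288
prefactor² = (2J+1)×Δ×N² = 288/35
  k=1: −1/(1!×3!×1!×0!×1!×0!) = -1/6
Σ = -1/6  ⇒  CG² = 288/35×(-1/6)² = 8/35
CG = −√(8/35) = -0.478091

-0.478091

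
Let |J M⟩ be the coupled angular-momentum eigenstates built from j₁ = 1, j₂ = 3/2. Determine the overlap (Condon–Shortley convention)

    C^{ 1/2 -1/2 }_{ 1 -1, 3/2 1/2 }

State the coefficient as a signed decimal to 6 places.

triangle: 2!·0!·1!/4! = 2/24
(j±m)!: 0!·2!·2!·1!·0!·1! = 4
prefactor² = (2J+1)·Δ·N² = 2/3
  k=2: +1/(2!·0!·0!·0!·0!·1!) = 1/2
Σ = 1/2  ⇒  CG² = 2/3·1/2² = 1/6
CG = +√(1/6) = +0.408248

+√(1/6) ≈ +0.408248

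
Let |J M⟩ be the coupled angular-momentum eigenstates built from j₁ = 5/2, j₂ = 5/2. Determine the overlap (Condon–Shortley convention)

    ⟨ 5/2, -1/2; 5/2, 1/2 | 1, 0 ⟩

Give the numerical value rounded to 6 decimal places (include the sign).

j₁+j₂−J=4  J+j₁−j₂=1  J−j₁+j₂=1  j₁+j₂+J+1=7
(j₁±m₁, j₂±m₂, J±M) = (2,3,3,2,1,1)
P² = 72/35
sum k=2..3:
  [2] +1/4 = 1/4
  [3] −1/6 = -1/6
S = 1/12
C² = P²·S² = 1/70 ; C = +0.119523

+0.119523  (= +√(1/70))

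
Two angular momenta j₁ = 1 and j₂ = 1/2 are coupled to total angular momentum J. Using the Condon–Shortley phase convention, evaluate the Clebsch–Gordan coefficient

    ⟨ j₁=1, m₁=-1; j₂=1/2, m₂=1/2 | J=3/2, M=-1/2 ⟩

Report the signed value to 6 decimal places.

j₁+j₂−J=0  J+j₁−j₂=2  J−j₁+j₂=1  j₁+j₂+J+1=4
(j₁±m₁, j₂±m₂, J±M) = (0,2,1,0,1,2)
P² = 4/3
sum k=0..0:
  [0] +1/2 = 1/2
S = 1/2
C² = P²·S² = 1/3 ; C = +0.577350

+0.577350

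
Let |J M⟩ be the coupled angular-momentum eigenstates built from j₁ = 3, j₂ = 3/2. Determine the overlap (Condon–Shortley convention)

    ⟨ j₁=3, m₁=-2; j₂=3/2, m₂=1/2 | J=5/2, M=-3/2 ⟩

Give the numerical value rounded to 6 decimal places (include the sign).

j₁+j₂−J=2  J+j₁−j₂=4  J−j₁+j₂=1  j₁+j₂+J+1=8
(j₁±m₁, j₂±m₂, J±M) = (1,5,2,1,1,4)
P² = 288/7
sum k=1..2:
  [1] −1/24 = -1/24
  [2] +1/12 = 1/12
S = 1/24
C² = P²·S² = 1/14 ; C = +0.267261

+√(1/14) = +0.267261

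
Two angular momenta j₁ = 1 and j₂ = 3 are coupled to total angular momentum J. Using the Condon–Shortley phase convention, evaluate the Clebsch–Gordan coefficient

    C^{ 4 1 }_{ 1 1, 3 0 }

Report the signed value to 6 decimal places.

+0.597614

√[9·0!2!6!/9! · 2!0!3!3!5!3!] = √(12960/7)
  +(−1)^0/∏(0,0,0,3,2,3)! = 1/72  (running 1/72)
⟨..|..⟩ = √(12960/7)·(1/72) = +0.597614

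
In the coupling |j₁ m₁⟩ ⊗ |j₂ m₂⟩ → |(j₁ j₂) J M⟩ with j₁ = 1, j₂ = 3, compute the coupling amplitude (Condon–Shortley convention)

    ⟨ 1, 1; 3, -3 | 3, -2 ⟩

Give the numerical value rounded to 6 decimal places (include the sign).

+0.500000

triangle: 1!×1!×5!/8! = 120/40320
(j±m)!: 2!×0!×0!×6!×1!×5! = 172800
prefactor² = (2J+1)×Δ×N² = 3600
  k=0: +1/(0!×1!×0!×0!×1!×5!) = 1/120
Σ = 1/120  ⇒  CG² = 3600×1/120² = 1/4
CG = +√(1/4) = +0.500000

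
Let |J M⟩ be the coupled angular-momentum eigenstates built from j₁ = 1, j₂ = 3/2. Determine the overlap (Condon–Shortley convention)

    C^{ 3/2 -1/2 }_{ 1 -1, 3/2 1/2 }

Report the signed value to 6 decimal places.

−√(8/15) ≈ -0.730297

triangle: 1!·1!·2!/5! = 2/120
(j±m)!: 0!·2!·2!·1!·1!·2! = 8
prefactor² = (2J+1)·Δ·N² = 8/15
  k=1: −1/(1!·0!·1!·1!·0!·1!) = -1
Σ = -1  ⇒  CG² = 8/15·(-1)² = 8/15
CG = −√(8/15) = -0.730297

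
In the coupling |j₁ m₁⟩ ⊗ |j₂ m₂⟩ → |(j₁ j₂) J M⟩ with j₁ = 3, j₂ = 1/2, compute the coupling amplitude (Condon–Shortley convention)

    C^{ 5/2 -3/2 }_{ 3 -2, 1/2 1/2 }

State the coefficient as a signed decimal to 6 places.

-0.845154

√[6·1!5!0!/7! · 1!5!1!0!1!4!] = √(2880/7)
  +(−1)^1/∏(1,0,4,0,1,0)! = -1/24  (running -1/24)
⟨..|..⟩ = √(2880/7)·(-1/24) = -0.845154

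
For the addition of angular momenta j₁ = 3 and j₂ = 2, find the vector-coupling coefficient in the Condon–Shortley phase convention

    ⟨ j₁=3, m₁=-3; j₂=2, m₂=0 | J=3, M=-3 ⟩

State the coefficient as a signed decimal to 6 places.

+0.645497  (= +√(5/12))

triangle: 2!·4!·2!/9! = 96/362880
(j±m)!: 0!·6!·2!·2!·0!·6! = 2073600
prefactor² = (2J+1)·Δ·N² = 3840
  k=2: +1/(2!·0!·4!·0!·0!·2!) = 1/96
Σ = 1/96  ⇒  CG² = 3840·1/96² = 5/12
CG = +√(5/12) = +0.645497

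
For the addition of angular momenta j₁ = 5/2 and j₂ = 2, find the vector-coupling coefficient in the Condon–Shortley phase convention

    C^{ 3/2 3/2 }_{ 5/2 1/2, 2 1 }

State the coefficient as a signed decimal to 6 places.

+√(9/35) ≈ +0.507093

√[4·3!2!1!/7! · 3!2!3!1!3!0!] = √(144/35)
  +(−1)^2/∏(2,1,0,1,2,0)! = 1/4  (running 1/4)
⟨..|..⟩ = √(144/35)·(1/4) = +0.507093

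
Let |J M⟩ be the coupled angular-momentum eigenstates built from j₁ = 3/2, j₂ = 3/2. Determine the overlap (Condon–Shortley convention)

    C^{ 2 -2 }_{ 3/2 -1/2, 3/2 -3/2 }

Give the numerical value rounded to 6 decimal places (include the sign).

+√(1/2) ≈ +0.707107

j₁+j₂−J=1  J+j₁−j₂=2  J−j₁+j₂=2  j₁+j₂+J+1=6
(j₁±m₁, j₂±m₂, J±M) = (1,2,0,3,0,4)
P² = 8
sum k=0..0:
  [0] +1/4 = 1/4
S = 1/4
C² = P²·S² = 1/2 ; C = +0.707107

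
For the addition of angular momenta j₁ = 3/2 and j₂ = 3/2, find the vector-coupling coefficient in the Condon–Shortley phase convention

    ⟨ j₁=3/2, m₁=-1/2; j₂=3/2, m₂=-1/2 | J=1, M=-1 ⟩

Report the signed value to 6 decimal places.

triangle: 2!×1!×1!/5! = 2/120
(j±m)!: 1!×2!×1!×2!×0!×2! = 8
prefactor² = (2J+1)×Δ×N² = 2/5
  k=1: −1/(1!×1!×1!×0!×0!×1!) = -1
Σ = -1  ⇒  CG² = 2/5×(-1)² = 2/5
CG = −√(2/5) = -0.632456

-0.632456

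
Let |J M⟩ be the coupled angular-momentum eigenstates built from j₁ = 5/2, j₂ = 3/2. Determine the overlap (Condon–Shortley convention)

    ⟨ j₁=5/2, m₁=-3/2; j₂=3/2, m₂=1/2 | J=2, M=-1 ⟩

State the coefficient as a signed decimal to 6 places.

j₁+j₂−J=2  J+j₁−j₂=3  J−j₁+j₂=1  j₁+j₂+J+1=7
(j₁±m₁, j₂±m₂, J±M) = (1,4,2,1,1,3)
P² = 24/7
sum k=1..2:
  [1] −1/6 = -1/6
  [2] +1/4 = 1/4
S = 1/12
C² = P²·S² = 1/42 ; C = +0.154303

+0.154303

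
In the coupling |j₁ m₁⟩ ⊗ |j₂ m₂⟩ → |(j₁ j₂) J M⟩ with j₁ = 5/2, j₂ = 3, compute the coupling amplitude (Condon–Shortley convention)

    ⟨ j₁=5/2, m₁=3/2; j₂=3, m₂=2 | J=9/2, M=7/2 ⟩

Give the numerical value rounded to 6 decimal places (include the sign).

−√(1/99) = -0.100504

j₁+j₂−J=1  J+j₁−j₂=4  J−j₁+j₂=5  j₁+j₂+J+1=11
(j₁±m₁, j₂±m₂, J±M) = (4,1,5,1,8,1)
P² = 921600/11
sum k=0..1:
  [0] +1/720 = 1/720
  [1] −1/576 = -1/576
S = -1/2880
C² = P²·S² = 1/99 ; C = -0.100504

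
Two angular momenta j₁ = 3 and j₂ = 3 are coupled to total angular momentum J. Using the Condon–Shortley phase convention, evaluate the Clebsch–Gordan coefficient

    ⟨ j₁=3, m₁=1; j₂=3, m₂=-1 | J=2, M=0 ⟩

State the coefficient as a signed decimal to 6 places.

−√(3/28) = -0.327327

triangle: 4!·2!·2!/9! = 96/362880
(j±m)!: 4!·2!·2!·4!·2!·2! = 9216
prefactor² = (2J+1)·Δ·N² = 256/21
  k=0: +1/(0!·4!·2!·2!·0!·0!) = 1/96
  k=1: −1/(1!·3!·1!·1!·1!·1!) = -1/6
  k=2: +1/(2!·2!·0!·0!·2!·2!) = 1/16
Σ = -3/32  ⇒  CG² = 256/21·(-3/32)² = 3/28
CG = −√(3/28) = -0.327327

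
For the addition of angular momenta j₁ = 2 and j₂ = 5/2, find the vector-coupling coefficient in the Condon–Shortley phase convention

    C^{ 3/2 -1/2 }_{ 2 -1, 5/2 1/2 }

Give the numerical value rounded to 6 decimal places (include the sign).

+0.487950

√[4·3!1!2!/7! · 1!3!3!2!1!2!] = √(48/35)
  +(−1)^2/∏(2,1,1,1,0,1)! = 1/2  (running 1/2)
  +(−1)^3/∏(3,0,0,0,1,2)! = -1/12  (running 5/12)
⟨..|..⟩ = √(48/35)·(5/12) = +0.487950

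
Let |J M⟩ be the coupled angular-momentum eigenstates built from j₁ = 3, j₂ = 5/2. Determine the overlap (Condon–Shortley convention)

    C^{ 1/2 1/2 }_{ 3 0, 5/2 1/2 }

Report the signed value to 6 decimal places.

√[2·5!1!0!/7! · 3!3!3!2!1!0!] = √(144/7)
  +(−1)^3/∏(3,2,0,0,1,0)! = -1/12  (running -1/12)
⟨..|..⟩ = √(144/7)·(-1/12) = -0.377964

−√(1/7) ≈ -0.377964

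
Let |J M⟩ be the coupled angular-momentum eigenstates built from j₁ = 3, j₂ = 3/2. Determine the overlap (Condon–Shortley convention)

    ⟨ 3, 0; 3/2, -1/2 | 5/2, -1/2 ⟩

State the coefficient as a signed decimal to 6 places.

−√(6/35) ≈ -0.414039

√[6·2!4!1!/8! · 3!3!1!2!2!3!] = √(216/35)
  +(−1)^0/∏(0,2,3,1,1,0)! = 1/12  (running 1/12)
  +(−1)^1/∏(1,1,2,0,2,1)! = -1/4  (running -1/6)
⟨..|..⟩ = √(216/35)·(-1/6) = -0.414039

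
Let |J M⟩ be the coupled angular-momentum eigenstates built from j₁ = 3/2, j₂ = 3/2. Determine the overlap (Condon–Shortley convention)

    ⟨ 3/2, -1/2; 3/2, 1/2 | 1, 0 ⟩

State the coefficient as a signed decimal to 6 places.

−√(1/20) ≈ -0.223607

√[3·2!1!1!/5! · 1!2!2!1!1!1!] = √(1/5)
  +(−1)^1/∏(1,1,1,1,0,0)! = -1  (running -1)
  +(−1)^2/∏(2,0,0,0,1,1)! = 1/2  (running -1/2)
⟨..|..⟩ = √(1/5)·(-1/2) = -0.223607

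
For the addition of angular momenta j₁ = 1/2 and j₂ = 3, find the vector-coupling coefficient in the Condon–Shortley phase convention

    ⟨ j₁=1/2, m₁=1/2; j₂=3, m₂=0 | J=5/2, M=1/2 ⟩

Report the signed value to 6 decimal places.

+√(3/7) = +0.654654

triangle: 1!*0!*5!/7! = 120/5040
(j±m)!: 1!*0!*3!*3!*3!*2! = 432
prefactor² = (2J+1)*Δ*N² = 432/7
  k=0: +1/(0!*1!*0!*3!*0!*2!) = 1/12
Σ = 1/12  ⇒  CG² = 432/7*1/12² = 3/7
CG = +√(3/7) = +0.654654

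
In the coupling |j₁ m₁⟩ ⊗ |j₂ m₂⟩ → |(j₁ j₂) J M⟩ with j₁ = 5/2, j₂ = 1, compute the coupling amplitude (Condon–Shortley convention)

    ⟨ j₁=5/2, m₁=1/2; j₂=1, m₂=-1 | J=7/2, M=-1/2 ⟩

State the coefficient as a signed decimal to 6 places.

√[8·0!5!2!/8! · 3!2!0!2!3!4!] = √(1152/7)
  +(−1)^0/∏(0,0,2,0,3,2)! = 1/24  (running 1/24)
⟨..|..⟩ = √(1152/7)·(1/24) = +0.534522

+√(2/7) ≈ +0.534522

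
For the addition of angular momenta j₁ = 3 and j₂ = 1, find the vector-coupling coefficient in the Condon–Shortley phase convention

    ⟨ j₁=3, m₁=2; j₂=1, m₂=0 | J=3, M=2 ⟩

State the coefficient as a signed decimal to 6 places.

+0.577350

triangle: 1!×5!×1!/8! = 120/40320
(j±m)!: 5!×1!×1!×1!×5!×1! = 14400
prefactor² = (2J+1)×Δ×N² = 300
  k=0: +1/(0!×1!×1!×1!×4!×0!) = 1/24
  k=1: −1/(1!×0!×0!×0!×5!×1!) = -1/120
Σ = 1/30  ⇒  CG² = 300×1/30² = 1/3
CG = +√(1/3) = +0.577350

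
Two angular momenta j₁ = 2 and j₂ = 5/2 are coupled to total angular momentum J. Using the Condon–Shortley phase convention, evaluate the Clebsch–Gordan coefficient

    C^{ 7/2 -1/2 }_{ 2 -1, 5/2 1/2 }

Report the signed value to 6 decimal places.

√[8·1!3!4!/9! · 1!3!3!2!3!4!] = √(1152/35)
  +(−1)^0/∏(0,1,3,3,0,1)! = 1/36  (running 1/36)
  +(−1)^1/∏(1,0,2,2,1,2)! = -1/8  (running -7/72)
⟨..|..⟩ = √(1152/35)·(-7/72) = -0.557773

-0.557773  (= −√(14/45))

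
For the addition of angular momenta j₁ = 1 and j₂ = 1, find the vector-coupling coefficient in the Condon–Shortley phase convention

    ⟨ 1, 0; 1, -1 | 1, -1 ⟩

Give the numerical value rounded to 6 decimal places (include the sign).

√[3·1!1!1!/4! · 1!1!0!2!0!2!] = √(1/2)
  +(−1)^0/∏(0,1,1,0,0,1)! = 1  (running 1)
⟨..|..⟩ = √(1/2)·(1) = +0.707107

+0.707107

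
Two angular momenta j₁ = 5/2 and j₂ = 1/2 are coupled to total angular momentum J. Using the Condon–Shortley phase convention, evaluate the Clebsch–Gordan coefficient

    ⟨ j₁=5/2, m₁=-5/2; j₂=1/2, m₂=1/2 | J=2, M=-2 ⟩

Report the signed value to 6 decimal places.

-0.912871  (= −√(5/6))

j₁+j₂−J=1  J+j₁−j₂=4  J−j₁+j₂=0  j₁+j₂+J+1=6
(j₁±m₁, j₂±m₂, J±M) = (0,5,1,0,0,4)
P² = 480
sum k=1..1:
  [1] −1/24 = -1/24
S = -1/24
C² = P²·S² = 5/6 ; C = -0.912871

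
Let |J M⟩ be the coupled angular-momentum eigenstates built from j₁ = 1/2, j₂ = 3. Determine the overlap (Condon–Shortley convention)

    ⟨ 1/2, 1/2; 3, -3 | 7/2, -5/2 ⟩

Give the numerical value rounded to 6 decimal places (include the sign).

+0.377964  (= +√(1/7))

√[8·0!1!6!/8! · 1!0!0!6!1!6!] = √(518400/7)
  +(−1)^0/∏(0,0,0,0,1,6)! = 1/720  (running 1/720)
⟨..|..⟩ = √(518400/7)·(1/720) = +0.377964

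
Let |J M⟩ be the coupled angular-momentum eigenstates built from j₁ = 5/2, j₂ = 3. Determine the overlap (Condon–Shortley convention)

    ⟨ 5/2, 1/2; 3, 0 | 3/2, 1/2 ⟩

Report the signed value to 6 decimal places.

+0.338062

triangle: 4!×1!×2!/8! = 48/40320
(j±m)!: 3!×2!×3!×3!×2!×1! = 864
prefactor² = (2J+1)×Δ×N² = 144/35
  k=1: −1/(1!×3!×1!×2!×0!×0!) = -1/12
  k=2: +1/(2!×2!×0!×1!×1!×1!) = 1/4
Σ = 1/6  ⇒  CG² = 144/35×1/6² = 4/35
CG = +√(4/35) = +0.338062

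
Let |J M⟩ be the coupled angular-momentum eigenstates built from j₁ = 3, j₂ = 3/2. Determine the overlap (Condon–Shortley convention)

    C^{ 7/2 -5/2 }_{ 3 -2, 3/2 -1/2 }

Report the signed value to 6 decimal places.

−√(1/7) = -0.377964

j₁+j₂−J=1  J+j₁−j₂=5  J−j₁+j₂=2  j₁+j₂+J+1=9
(j₁±m₁, j₂±m₂, J±M) = (1,5,1,2,1,6)
P² = 6400/7
sum k=0..1:
  [0] +1/120 = 1/120
  [1] −1/48 = -1/48
S = -1/80
C² = P²·S² = 1/7 ; C = -0.377964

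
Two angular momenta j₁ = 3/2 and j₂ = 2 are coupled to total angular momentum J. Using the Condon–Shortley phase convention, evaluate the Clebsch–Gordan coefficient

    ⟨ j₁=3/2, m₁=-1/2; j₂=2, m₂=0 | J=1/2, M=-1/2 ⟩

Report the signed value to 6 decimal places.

+0.447214  (= +√(1/5))

triangle: 3!*0!*1!/5! = 6/120
(j±m)!: 1!*2!*2!*2!*0!*1! = 8
prefactor² = (2J+1)*Δ*N² = 4/5
  k=2: +1/(2!*1!*0!*0!*0!*1!) = 1/2
Σ = 1/2  ⇒  CG² = 4/5*1/2² = 1/5
CG = +√(1/5) = +0.447214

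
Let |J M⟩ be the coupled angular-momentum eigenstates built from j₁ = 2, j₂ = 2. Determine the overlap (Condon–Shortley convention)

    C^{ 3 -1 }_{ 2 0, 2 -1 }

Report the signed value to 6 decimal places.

triangle: 1!*3!*3!/8! = 36/40320
(j±m)!: 2!*2!*1!*3!*2!*4! = 1152
prefactor² = (2J+1)*Δ*N² = 36/5
  k=0: +1/(0!*1!*2!*1!*1!*2!) = 1/4
  k=1: −1/(1!*0!*1!*0!*2!*3!) = -1/12
Σ = 1/6  ⇒  CG² = 36/5*1/6² = 1/5
CG = +√(1/5) = +0.447214

+0.447214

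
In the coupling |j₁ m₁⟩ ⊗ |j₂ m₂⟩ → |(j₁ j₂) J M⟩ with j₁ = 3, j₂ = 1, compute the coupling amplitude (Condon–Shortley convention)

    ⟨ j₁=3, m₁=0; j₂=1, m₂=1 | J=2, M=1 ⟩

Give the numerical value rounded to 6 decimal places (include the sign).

+0.377964  (= +√(1/7))

j₁+j₂−J=2  J+j₁−j₂=4  J−j₁+j₂=0  j₁+j₂+J+1=7
(j₁±m₁, j₂±m₂, J±M) = (3,3,2,0,3,1)
P² = 144/7
sum k=2..2:
  [2] +1/12 = 1/12
S = 1/12
C² = P²·S² = 1/7 ; C = +0.377964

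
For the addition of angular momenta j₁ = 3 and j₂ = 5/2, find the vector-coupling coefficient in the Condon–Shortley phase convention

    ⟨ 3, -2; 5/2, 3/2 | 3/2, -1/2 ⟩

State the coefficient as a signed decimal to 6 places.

−√(1/21) = -0.218218

√[4·4!2!1!/8! · 1!5!4!1!1!2!] = √(192/7)
  +(−1)^3/∏(3,1,2,1,0,0)! = -1/12  (running -1/12)
  +(−1)^4/∏(4,0,1,0,1,1)! = 1/24  (running -1/24)
⟨..|..⟩ = √(192/7)·(-1/24) = -0.218218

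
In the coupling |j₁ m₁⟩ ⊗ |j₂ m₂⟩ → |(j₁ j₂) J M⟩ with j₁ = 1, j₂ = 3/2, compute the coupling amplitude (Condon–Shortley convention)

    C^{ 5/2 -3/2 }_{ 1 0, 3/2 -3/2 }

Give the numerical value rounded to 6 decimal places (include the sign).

triangle: 0!*2!*3!/6! = 12/720
(j±m)!: 1!*1!*0!*3!*1!*4! = 144
prefactor² = (2J+1)*Δ*N² = 72/5
  k=0: +1/(0!*0!*1!*0!*1!*3!) = 1/6
Σ = 1/6  ⇒  CG² = 72/5*1/6² = 2/5
CG = +√(2/5) = +0.632456

+√(2/5) ≈ +0.632456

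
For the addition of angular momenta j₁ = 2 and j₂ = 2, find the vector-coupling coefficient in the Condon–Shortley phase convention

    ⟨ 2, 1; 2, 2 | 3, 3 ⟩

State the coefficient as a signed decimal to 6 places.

√[7·1!3!3!/8! · 3!1!4!0!6!0!] = √(648)
  +(−1)^1/∏(1,0,0,3,3,0)! = -1/36  (running -1/36)
⟨..|..⟩ = √(648)·(-1/36) = -0.707107

-0.707107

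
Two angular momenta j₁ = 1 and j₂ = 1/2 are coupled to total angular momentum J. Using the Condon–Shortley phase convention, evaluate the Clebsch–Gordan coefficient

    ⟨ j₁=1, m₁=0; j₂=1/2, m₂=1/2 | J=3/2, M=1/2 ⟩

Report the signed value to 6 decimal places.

√[4·0!2!1!/4! · 1!1!1!0!2!1!] = √(2/3)
  +(−1)^0/∏(0,0,1,1,1,0)! = 1  (running 1)
⟨..|..⟩ = √(2/3)·(1) = +0.816497

+√(2/3) = +0.816497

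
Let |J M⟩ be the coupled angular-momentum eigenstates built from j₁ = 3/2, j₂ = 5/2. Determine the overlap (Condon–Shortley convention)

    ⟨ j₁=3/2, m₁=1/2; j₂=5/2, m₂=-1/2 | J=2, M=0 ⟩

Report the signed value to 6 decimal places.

triangle: 2!*1!*3!/7! = 12/5040
(j±m)!: 2!*1!*2!*3!*2!*2! = 96
prefactor² = (2J+1)*Δ*N² = 8/7
  k=0: +1/(0!*2!*1!*2!*0!*1!) = 1/4
  k=1: −1/(1!*1!*0!*1!*1!*2!) = -1/2
Σ = -1/4  ⇒  CG² = 8/7*(-1/4)² = 1/14
CG = −√(1/14) = -0.267261

−√(1/14) ≈ -0.267261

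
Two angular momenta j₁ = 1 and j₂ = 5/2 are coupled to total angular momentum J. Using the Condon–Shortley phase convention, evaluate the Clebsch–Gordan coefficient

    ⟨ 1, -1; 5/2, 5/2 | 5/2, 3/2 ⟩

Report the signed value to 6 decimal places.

−√(2/7) = -0.534522

j₁+j₂−J=1  J+j₁−j₂=1  J−j₁+j₂=4  j₁+j₂+J+1=7
(j₁±m₁, j₂±m₂, J±M) = (0,2,5,0,4,1)
P² = 1152/7
sum k=1..1:
  [1] −1/24 = -1/24
S = -1/24
C² = P²·S² = 2/7 ; C = -0.534522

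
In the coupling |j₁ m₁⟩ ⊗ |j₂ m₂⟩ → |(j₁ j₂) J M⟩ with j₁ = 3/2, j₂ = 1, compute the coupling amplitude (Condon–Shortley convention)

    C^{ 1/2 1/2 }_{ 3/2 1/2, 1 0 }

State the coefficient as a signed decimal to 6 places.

triangle: 2!·1!·0!/4! = 2/24
(j±m)!: 2!·1!·1!·1!·1!·0! = 2
prefactor² = (2J+1)·Δ·N² = 1/3
  k=1: −1/(1!·1!·0!·0!·1!·0!) = -1
Σ = -1  ⇒  CG² = 1/3·(-1)² = 1/3
CG = −√(1/3) = -0.577350

−√(1/3) ≈ -0.577350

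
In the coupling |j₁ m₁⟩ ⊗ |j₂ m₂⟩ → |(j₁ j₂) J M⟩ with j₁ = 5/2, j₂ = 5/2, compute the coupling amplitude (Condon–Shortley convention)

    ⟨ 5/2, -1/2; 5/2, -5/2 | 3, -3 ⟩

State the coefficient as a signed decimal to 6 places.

j₁+j₂−J=2  J+j₁−j₂=3  J−j₁+j₂=3  j₁+j₂+J+1=9
(j₁±m₁, j₂±m₂, J±M) = (2,3,0,5,0,6)
P² = 1440
sum k=0..0:
  [0] +1/72 = 1/72
S = 1/72
C² = P²·S² = 5/18 ; C = +0.527046

+0.527046  (= +√(5/18))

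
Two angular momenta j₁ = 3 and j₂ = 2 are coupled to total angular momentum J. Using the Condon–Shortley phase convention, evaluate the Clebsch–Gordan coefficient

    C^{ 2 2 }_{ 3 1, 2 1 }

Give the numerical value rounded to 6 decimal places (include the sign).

+√(3/14) = +0.462910

√[5·3!3!1!/8! · 4!2!3!1!4!0!] = √(216/7)
  +(−1)^2/∏(2,1,0,1,3,0)! = 1/12  (running 1/12)
⟨..|..⟩ = √(216/7)·(1/12) = +0.462910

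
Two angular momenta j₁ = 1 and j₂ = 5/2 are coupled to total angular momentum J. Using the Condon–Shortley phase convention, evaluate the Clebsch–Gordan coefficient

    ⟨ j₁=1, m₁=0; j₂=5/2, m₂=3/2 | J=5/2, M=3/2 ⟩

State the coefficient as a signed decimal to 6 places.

j₁+j₂−J=1  J+j₁−j₂=1  J−j₁+j₂=4  j₁+j₂+J+1=7
(j₁±m₁, j₂±m₂, J±M) = (1,1,4,1,4,1)
P² = 576/35
sum k=0..1:
  [0] +1/24 = 1/24
  [1] −1/6 = -1/6
S = -1/8
C² = P²·S² = 9/35 ; C = -0.507093

-0.507093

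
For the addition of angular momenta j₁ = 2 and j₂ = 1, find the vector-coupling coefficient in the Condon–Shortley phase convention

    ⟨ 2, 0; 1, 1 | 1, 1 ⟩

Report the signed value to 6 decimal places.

√[3·2!2!0!/5! · 2!2!2!0!2!0!] = √(8/5)
  +(−1)^2/∏(2,0,0,0,2,0)! = 1/4  (running 1/4)
⟨..|..⟩ = √(8/5)·(1/4) = +0.316228

+√(1/10) = +0.316228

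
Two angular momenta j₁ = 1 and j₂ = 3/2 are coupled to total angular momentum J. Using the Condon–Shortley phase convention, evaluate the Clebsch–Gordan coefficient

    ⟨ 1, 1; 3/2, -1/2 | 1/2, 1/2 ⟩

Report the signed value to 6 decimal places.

+√(1/6) ≈ +0.408248

triangle: 2!×0!×1!/4! = 2/24
(j±m)!: 2!×0!×1!×2!×1!×0! = 4
prefactor² = (2J+1)×Δ×N² = 2/3
  k=0: +1/(0!×2!×0!×1!×0!×0!) = 1/2
Σ = 1/2  ⇒  CG² = 2/3×1/2² = 1/6
CG = +√(1/6) = +0.408248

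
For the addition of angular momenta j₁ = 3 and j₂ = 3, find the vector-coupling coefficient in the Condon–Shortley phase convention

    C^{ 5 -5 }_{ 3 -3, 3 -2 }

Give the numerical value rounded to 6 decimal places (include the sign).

−√(1/2) = -0.707107

√[11·1!5!5!/12! · 0!6!1!5!0!10!] = √(103680000)
  +(−1)^1/∏(1,0,5,0,0,5)! = -1/14400  (running -1/14400)
⟨..|..⟩ = √(103680000)·(-1/14400) = -0.707107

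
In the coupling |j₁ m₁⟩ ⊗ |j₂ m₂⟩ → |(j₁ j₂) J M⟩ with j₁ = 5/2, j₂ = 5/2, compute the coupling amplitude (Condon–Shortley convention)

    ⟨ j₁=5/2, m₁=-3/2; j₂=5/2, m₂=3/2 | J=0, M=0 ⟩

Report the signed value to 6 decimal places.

triangle: 5!×0!×0!/6! = 120/720
(j±m)!: 1!×4!×4!×1!×0!×0! = 576
prefactor² = (2J+1)×Δ×N² = 96
  k=4: +1/(4!×1!×0!×0!×0!×0!) = 1/24
Σ = 1/24  ⇒  CG² = 96×1/24² = 1/6
CG = +√(1/6) = +0.408248

+0.408248  (= +√(1/6))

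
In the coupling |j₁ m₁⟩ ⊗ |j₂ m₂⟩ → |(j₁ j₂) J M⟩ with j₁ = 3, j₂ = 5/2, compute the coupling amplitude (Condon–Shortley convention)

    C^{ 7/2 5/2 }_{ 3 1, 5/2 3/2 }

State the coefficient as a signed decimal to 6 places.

−√(10/63) ≈ -0.398410

triangle: 2!×4!×3!/10! = 288/3628800
(j±m)!: 4!×2!×4!×1!×6!×1! = 829440
prefactor² = (2J+1)×Δ×N² = 18432/35
  k=1: −1/(1!×1!×1!×3!×3!×0!) = -1/36
  k=2: +1/(2!×0!×0!×2!×4!×1!) = 1/96
Σ = -5/288  ⇒  CG² = 18432/35×(-5/288)² = 10/63
CG = −√(10/63) = -0.398410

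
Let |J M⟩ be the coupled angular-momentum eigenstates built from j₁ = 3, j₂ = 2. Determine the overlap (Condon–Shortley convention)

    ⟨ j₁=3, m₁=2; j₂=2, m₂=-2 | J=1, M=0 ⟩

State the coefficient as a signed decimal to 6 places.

j₁+j₂−J=4  J+j₁−j₂=2  J−j₁+j₂=0  j₁+j₂+J+1=7
(j₁±m₁, j₂±m₂, J±M) = (5,1,0,4,1,1)
P² = 576/7
sum k=0..0:
  [0] +1/24 = 1/24
S = 1/24
C² = P²·S² = 1/7 ; C = +0.377964

+√(1/7) ≈ +0.377964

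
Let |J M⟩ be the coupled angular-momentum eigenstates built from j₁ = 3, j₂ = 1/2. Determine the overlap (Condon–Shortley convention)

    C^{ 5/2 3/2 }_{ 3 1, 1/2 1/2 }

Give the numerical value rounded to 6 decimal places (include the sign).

j₁+j₂−J=1  J+j₁−j₂=5  J−j₁+j₂=0  j₁+j₂+J+1=7
(j₁±m₁, j₂±m₂, J±M) = (4,2,1,0,4,1)
P² = 1152/7
sum k=1..1:
  [1] −1/24 = -1/24
S = -1/24
C² = P²·S² = 2/7 ; C = -0.534522

-0.534522  (= −√(2/7))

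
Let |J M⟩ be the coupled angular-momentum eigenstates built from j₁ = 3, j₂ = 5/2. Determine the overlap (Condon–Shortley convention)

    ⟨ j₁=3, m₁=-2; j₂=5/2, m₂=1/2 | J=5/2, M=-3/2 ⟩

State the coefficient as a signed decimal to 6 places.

+0.267261  (= +√(1/14))

triangle: 3!·3!·2!/9! = 72/362880
(j±m)!: 1!·5!·3!·2!·1!·4! = 34560
prefactor² = (2J+1)·Δ·N² = 288/7
  k=2: +1/(2!·1!·3!·1!·0!·1!) = 1/12
  k=3: −1/(3!·0!·2!·0!·1!·2!) = -1/24
Σ = 1/24  ⇒  CG² = 288/7·1/24² = 1/14
CG = +√(1/14) = +0.267261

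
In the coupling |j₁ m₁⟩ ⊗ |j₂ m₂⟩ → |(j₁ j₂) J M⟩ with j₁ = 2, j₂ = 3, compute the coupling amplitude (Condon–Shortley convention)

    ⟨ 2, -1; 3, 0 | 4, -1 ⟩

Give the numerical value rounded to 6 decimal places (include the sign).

-0.462910

√[9·1!3!5!/10! · 1!3!3!3!3!5!] = √(1944/7)
  +(−1)^0/∏(0,1,3,3,0,2)! = 1/72  (running 1/72)
  +(−1)^1/∏(1,0,2,2,1,3)! = -1/24  (running -1/36)
⟨..|..⟩ = √(1944/7)·(-1/36) = -0.462910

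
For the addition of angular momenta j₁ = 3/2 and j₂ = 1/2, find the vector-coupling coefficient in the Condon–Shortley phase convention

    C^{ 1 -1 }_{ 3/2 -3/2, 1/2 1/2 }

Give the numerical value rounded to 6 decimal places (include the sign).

triangle: 1!×2!×0!/4! = 2/24
(j±m)!: 0!×3!×1!×0!×0!×2! = 12
prefactor² = (2J+1)×Δ×N² = 3
  k=1: −1/(1!×0!×2!×0!×0!×0!) = -1/2
Σ = -1/2  ⇒  CG² = 3×(-1/2)² = 3/4
CG = −√(3/4) = -0.866025

−√(3/4) = -0.866025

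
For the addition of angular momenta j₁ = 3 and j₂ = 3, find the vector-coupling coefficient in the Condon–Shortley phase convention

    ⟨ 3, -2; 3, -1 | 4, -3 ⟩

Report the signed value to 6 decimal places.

j₁+j₂−J=2  J+j₁−j₂=4  J−j₁+j₂=4  j₁+j₂+J+1=11
(j₁±m₁, j₂±m₂, J±M) = (1,5,2,4,1,7)
P² = 82944/11
sum k=1..2:
  [1] −1/144 = -1/144
  [2] +1/288 = 1/288
S = -1/288
C² = P²·S² = 1/11 ; C = -0.301511

-0.301511  (= −√(1/11))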